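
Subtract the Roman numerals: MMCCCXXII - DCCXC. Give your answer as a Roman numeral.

MMCCCXXII = 2322
DCCXC = 790
2322 - 790 = 1532

MDXXXII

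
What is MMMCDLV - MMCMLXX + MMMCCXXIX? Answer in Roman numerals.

MMMCDLV = 3455, MMCMLXX = 2970, MMMCCXXIX = 3229
3455 - 2970 = 485
485 + 3229 = 3714

MMMDCCXIV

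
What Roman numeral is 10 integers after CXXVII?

CXXVII = 127
127 + 10 = 137

CXXXVII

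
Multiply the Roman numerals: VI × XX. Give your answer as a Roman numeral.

VI = 6
XX = 20
6 × 20 = 120

CXX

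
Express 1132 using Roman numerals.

Convert 1132 to Roman numerals:
  1132 contains 1×1000 (M)
  132 contains 1×100 (C)
  32 contains 3×10 (XXX)
  2 contains 2×1 (II)

MCXXXII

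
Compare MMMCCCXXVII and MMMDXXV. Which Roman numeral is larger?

MMMCCCXXVII = 3327
MMMDXXV = 3525
3525 is larger

MMMDXXV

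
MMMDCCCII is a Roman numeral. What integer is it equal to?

MMMDCCCII: M=1000, M=1000, M=1000, D=500, C=100, C=100, C=100, I=1, I=1
1000 + 1000 + 1000 + 500 + 100 + 100 + 100 + 1 + 1 = 3802

3802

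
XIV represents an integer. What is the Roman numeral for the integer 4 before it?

XIV = 14
14 - 4 = 10

X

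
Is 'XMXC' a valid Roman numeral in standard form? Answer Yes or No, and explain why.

'XMXC': Invalid subtractive combination: XM

No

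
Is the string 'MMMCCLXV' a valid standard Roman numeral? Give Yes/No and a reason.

'MMMCCLXV': Check the rules: uses only the symbols I, V, X, L, C, D, M; no symbol is repeated more than three times in a row; V, L and D each appear at most once; no smaller symbol precedes a larger one (values never increase from left to right). Value: M (1000) + M (1000) + M (1000) + C (100) + C (100) + L (50) + X (10) + V (5) = 3265. So it is a valid standard Roman numeral.

Yes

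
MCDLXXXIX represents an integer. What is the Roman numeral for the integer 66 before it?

MCDLXXXIX = 1489
1489 - 66 = 1423

MCDXXIII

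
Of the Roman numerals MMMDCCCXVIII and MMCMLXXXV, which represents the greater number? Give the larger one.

MMMDCCCXVIII = 3818
MMCMLXXXV = 2985
3818 is larger

MMMDCCCXVIII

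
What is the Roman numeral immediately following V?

V = 5; next is 6

VI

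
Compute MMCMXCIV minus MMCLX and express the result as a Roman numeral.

MMCMXCIV = 2994
MMCLX = 2160
2994 - 2160 = 834

DCCCXXXIV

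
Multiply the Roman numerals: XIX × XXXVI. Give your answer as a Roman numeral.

XIX = 19
XXXVI = 36
19 × 36 = 684

DCLXXXIV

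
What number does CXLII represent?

CXLII: C=100, XL=40, I=1, I=1
100 + 40 + 1 + 1 = 142

142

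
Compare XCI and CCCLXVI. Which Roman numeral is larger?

XCI = 91
CCCLXVI = 366
366 is larger

CCCLXVI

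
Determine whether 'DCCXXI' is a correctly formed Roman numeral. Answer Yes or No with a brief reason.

'DCCXXI': Check the rules: uses only the symbols I, V, X, L, C, D, M; no symbol is repeated more than three times in a row; V, L and D each appear at most once; no smaller symbol precedes a larger one (values never increase from left to right). Value: D (500) + C (100) + C (100) + X (10) + X (10) + I (1) = 721. So it is a valid standard Roman numeral.

Yes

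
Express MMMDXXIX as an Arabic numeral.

MMMDXXIX: M=1000, M=1000, M=1000, D=500, X=10, X=10, IX=9
1000 + 1000 + 1000 + 500 + 10 + 10 + 9 = 3529

3529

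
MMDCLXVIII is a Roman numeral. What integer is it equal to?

MMDCLXVIII: M=1000, M=1000, D=500, C=100, L=50, X=10, V=5, I=1, I=1, I=1
1000 + 1000 + 500 + 100 + 50 + 10 + 5 + 1 + 1 + 1 = 2668

2668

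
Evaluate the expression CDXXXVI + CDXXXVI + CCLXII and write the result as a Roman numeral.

CDXXXVI = 436, CDXXXVI = 436, CCLXII = 262
436 + 436 = 872
872 + 262 = 1134

MCXXXIV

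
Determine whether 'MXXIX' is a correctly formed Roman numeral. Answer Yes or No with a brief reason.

'MXXIX': Check the rules: uses only the symbols I, V, X, L, C, D, M; no symbol is repeated more than three times in a row; V, L and D each appear at most once; the only place a smaller symbol precedes a larger one is the allowed subtractive pair IX, the symbol right after such a pair (if any) is smaller than the pair's first symbol, and otherwise the values never increase from left to right. Value: M (1000) + X (10) + X (10) + IX (9) = 1029. So it is a valid standard Roman numeral.

Yes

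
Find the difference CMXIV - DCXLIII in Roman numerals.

CMXIV = 914
DCXLIII = 643
914 - 643 = 271

CCLXXI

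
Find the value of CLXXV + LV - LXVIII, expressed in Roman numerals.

CLXXV = 175, LV = 55, LXVIII = 68
175 + 55 = 230
230 - 68 = 162

CLXII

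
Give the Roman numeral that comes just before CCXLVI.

CCXLVI = 246, so the previous integer is 246 - 1 = 245

CCXLV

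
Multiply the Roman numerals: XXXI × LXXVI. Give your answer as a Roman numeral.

XXXI = 31
LXXVI = 76
31 × 76 = 2356

MMCCCLVI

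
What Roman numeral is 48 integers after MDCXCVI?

MDCXCVI = 1696
1696 + 48 = 1744

MDCCXLIV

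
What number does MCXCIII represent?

MCXCIII: M=1000, C=100, XC=90, I=1, I=1, I=1
1000 + 100 + 90 + 1 + 1 + 1 = 1193

1193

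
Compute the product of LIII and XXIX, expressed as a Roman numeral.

LIII = 53
XXIX = 29
53 × 29 = 1537

MDXXXVII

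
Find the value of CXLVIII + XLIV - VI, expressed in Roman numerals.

CXLVIII = 148, XLIV = 44, VI = 6
148 + 44 = 192
192 - 6 = 186

CLXXXVI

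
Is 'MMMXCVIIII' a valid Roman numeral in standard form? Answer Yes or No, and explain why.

'MMMXCVIIII': More than 3 consecutive I's

No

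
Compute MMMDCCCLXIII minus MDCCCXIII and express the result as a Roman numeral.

MMMDCCCLXIII = 3863
MDCCCXIII = 1813
3863 - 1813 = 2050

MML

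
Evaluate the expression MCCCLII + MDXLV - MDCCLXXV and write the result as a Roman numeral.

MCCCLII = 1352, MDXLV = 1545, MDCCLXXV = 1775
1352 + 1545 = 2897
2897 - 1775 = 1122

MCXXII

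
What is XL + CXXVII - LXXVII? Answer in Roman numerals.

XL = 40, CXXVII = 127, LXXVII = 77
40 + 127 = 167
167 - 77 = 90

XC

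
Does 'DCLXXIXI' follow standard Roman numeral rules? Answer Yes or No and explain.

'DCLXXIXI': I cannot come right after the subtractive pair IX: once I is subtracted in IX, the next symbol must be smaller than I

No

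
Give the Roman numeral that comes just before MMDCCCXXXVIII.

MMDCCCXXXVIII = 2838; previous is 2837

MMDCCCXXXVII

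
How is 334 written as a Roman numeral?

Convert 334 to Roman numerals:
  334 contains 3×100 (CCC)
  34 contains 3×10 (XXX)
  4 contains 1×4 (IV)

CCCXXXIV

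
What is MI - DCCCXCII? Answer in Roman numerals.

MI = 1001
DCCCXCII = 892
1001 - 892 = 109

CIX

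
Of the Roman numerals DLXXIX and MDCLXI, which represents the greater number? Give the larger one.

DLXXIX = 579
MDCLXI = 1661
1661 is larger

MDCLXI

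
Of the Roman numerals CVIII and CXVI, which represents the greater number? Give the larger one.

CVIII = 108
CXVI = 116
116 is larger

CXVI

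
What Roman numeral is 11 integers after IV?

IV = 4
4 + 11 = 15

XV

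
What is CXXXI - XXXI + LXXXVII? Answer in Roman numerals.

CXXXI = 131, XXXI = 31, LXXXVII = 87
131 - 31 = 100
100 + 87 = 187

CLXXXVII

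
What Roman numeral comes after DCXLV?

DCXLV = 645; next is 646

DCXLVI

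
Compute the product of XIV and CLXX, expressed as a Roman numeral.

XIV = 14
CLXX = 170
14 × 170 = 2380

MMCCCLXXX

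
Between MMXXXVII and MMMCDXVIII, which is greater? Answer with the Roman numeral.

MMXXXVII = 2037
MMMCDXVIII = 3418
3418 is larger

MMMCDXVIII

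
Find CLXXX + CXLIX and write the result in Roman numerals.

CLXXX = 180
CXLIX = 149
180 + 149 = 329

CCCXXIX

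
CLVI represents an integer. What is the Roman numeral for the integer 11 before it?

CLVI = 156
156 - 11 = 145

CXLV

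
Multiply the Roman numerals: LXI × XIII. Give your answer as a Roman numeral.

LXI = 61
XIII = 13
61 × 13 = 793

DCCXCIII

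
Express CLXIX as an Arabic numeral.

CLXIX: C=100, L=50, X=10, IX=9
100 + 50 + 10 + 9 = 169

169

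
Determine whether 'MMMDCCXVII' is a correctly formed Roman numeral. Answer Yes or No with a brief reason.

'MMMDCCXVII': Check the rules: uses only the symbols I, V, X, L, C, D, M; no symbol is repeated more than three times in a row; V, L and D each appear at most once; no smaller symbol precedes a larger one (values never increase from left to right). Value: M (1000) + M (1000) + M (1000) + D (500) + C (100) + C (100) + X (10) + V (5) + I (1) + I (1) = 3717. So it is a valid standard Roman numeral.

Yes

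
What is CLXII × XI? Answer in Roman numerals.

CLXII = 162
XI = 11
162 × 11 = 1782

MDCCLXXXII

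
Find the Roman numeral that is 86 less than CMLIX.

CMLIX = 959
959 - 86 = 873

DCCCLXXIII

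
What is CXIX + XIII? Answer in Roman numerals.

CXIX = 119
XIII = 13
119 + 13 = 132

CXXXII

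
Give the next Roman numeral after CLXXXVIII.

CLXXXVIII = 188; next is 189

CLXXXIX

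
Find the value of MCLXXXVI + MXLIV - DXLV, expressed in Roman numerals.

MCLXXXVI = 1186, MXLIV = 1044, DXLV = 545
1186 + 1044 = 2230
2230 - 545 = 1685

MDCLXXXV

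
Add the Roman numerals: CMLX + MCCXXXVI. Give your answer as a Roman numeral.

CMLX = 960
MCCXXXVI = 1236
960 + 1236 = 2196

MMCXCVI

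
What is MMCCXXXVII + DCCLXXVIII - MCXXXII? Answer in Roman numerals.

MMCCXXXVII = 2237, DCCLXXVIII = 778, MCXXXII = 1132
2237 + 778 = 3015
3015 - 1132 = 1883

MDCCCLXXXIII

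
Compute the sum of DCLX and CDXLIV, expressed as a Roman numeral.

DCLX = 660
CDXLIV = 444
660 + 444 = 1104

MCIV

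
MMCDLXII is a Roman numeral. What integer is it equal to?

MMCDLXII: M=1000, M=1000, CD=400, L=50, X=10, I=1, I=1
1000 + 1000 + 400 + 50 + 10 + 1 + 1 = 2462

2462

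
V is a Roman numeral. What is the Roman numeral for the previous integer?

V = 5, so the previous integer is 5 - 1 = 4

IV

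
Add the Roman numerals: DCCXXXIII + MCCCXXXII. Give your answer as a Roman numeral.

DCCXXXIII = 733
MCCCXXXII = 1332
733 + 1332 = 2065

MMLXV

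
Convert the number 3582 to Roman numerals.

Convert 3582 to Roman numerals:
  3582 contains 3×1000 (MMM)
  582 contains 1×500 (D)
  82 contains 1×50 (L)
  32 contains 3×10 (XXX)
  2 contains 2×1 (II)

MMMDLXXXII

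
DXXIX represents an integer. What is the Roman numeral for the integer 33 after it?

DXXIX = 529
529 + 33 = 562

DLXII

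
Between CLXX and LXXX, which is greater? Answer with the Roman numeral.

CLXX = 170
LXXX = 80
170 is larger

CLXX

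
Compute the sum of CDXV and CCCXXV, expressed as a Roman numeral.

CDXV = 415
CCCXXV = 325
415 + 325 = 740

DCCXL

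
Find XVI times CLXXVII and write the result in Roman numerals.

XVI = 16
CLXXVII = 177
16 × 177 = 2832

MMDCCCXXXII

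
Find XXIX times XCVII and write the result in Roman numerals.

XXIX = 29
XCVII = 97
29 × 97 = 2813

MMDCCCXIII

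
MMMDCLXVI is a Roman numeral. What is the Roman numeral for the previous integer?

MMMDCLXVI = 3666, so the previous integer is 3666 - 1 = 3665

MMMDCLXV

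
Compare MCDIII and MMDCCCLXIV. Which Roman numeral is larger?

MCDIII = 1403
MMDCCCLXIV = 2864
2864 is larger

MMDCCCLXIV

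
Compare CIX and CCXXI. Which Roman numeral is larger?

CIX = 109
CCXXI = 221
221 is larger

CCXXI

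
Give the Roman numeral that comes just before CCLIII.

CCLIII = 253; previous is 252

CCLII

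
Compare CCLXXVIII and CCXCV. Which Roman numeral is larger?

CCLXXVIII = 278
CCXCV = 295
295 is larger

CCXCV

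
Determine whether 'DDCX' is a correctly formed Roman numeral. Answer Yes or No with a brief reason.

'DDCX': D should not appear more than once

No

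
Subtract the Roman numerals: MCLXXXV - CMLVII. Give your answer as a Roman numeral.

MCLXXXV = 1185
CMLVII = 957
1185 - 957 = 228

CCXXVIII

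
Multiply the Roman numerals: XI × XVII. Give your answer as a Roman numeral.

XI = 11
XVII = 17
11 × 17 = 187

CLXXXVII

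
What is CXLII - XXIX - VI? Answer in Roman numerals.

CXLII = 142, XXIX = 29, VI = 6
142 - 29 = 113
113 - 6 = 107

CVII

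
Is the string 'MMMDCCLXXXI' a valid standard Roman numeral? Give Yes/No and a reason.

'MMMDCCLXXXI': Check the rules: uses only the symbols I, V, X, L, C, D, M; no symbol is repeated more than three times in a row; V, L and D each appear at most once; no smaller symbol precedes a larger one (values never increase from left to right). Value: M (1000) + M (1000) + M (1000) + D (500) + C (100) + C (100) + L (50) + X (10) + X (10) + X (10) + I (1) = 3781. So it is a valid standard Roman numeral.

Yes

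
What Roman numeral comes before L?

L = 50; previous is 49

XLIX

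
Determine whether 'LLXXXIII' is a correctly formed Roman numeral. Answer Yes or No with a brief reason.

'LLXXXIII': L should not appear more than once

No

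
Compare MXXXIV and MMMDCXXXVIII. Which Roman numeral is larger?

MXXXIV = 1034
MMMDCXXXVIII = 3638
3638 is larger

MMMDCXXXVIII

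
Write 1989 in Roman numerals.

Convert 1989 to Roman numerals:
  1989 contains 1×1000 (M)
  989 contains 1×900 (CM)
  89 contains 1×50 (L)
  39 contains 3×10 (XXX)
  9 contains 1×9 (IX)

MCMLXXXIX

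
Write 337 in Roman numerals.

Convert 337 to Roman numerals:
  337 contains 3×100 (CCC)
  37 contains 3×10 (XXX)
  7 contains 1×5 (V)
  2 contains 2×1 (II)

CCCXXXVII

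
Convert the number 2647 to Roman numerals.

Convert 2647 to Roman numerals:
  2647 contains 2×1000 (MM)
  647 contains 1×500 (D)
  147 contains 1×100 (C)
  47 contains 1×40 (XL)
  7 contains 1×5 (V)
  2 contains 2×1 (II)

MMDCXLVII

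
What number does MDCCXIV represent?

MDCCXIV: M=1000, D=500, C=100, C=100, X=10, IV=4
1000 + 500 + 100 + 100 + 10 + 4 = 1714

1714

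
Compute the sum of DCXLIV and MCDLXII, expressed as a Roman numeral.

DCXLIV = 644
MCDLXII = 1462
644 + 1462 = 2106

MMCVI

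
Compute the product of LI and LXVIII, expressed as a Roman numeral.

LI = 51
LXVIII = 68
51 × 68 = 3468

MMMCDLXVIII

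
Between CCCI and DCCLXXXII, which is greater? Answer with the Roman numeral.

CCCI = 301
DCCLXXXII = 782
782 is larger

DCCLXXXII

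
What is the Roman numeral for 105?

Convert 105 to Roman numerals:
  105 contains 1×100 (C)
  5 contains 1×5 (V)

CV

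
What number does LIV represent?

LIV: L=50, IV=4
50 + 4 = 54

54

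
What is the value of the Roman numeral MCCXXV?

MCCXXV: M=1000, C=100, C=100, X=10, X=10, V=5
1000 + 100 + 100 + 10 + 10 + 5 = 1225

1225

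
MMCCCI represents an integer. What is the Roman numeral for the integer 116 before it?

MMCCCI = 2301
2301 - 116 = 2185

MMCLXXXV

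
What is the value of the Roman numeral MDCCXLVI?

MDCCXLVI: M=1000, D=500, C=100, C=100, XL=40, V=5, I=1
1000 + 500 + 100 + 100 + 40 + 5 + 1 = 1746

1746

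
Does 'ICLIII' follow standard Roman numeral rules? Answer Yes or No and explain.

'ICLIII': Invalid subtractive combination: IC

No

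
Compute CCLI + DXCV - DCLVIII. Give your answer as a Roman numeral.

CCLI = 251, DXCV = 595, DCLVIII = 658
251 + 595 = 846
846 - 658 = 188

CLXXXVIII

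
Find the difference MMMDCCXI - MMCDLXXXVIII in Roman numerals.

MMMDCCXI = 3711
MMCDLXXXVIII = 2488
3711 - 2488 = 1223

MCCXXIII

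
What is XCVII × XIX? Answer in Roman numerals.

XCVII = 97
XIX = 19
97 × 19 = 1843

MDCCCXLIII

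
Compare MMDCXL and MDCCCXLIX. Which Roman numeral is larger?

MMDCXL = 2640
MDCCCXLIX = 1849
2640 is larger

MMDCXL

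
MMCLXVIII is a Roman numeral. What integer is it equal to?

MMCLXVIII: M=1000, M=1000, C=100, L=50, X=10, V=5, I=1, I=1, I=1
1000 + 1000 + 100 + 50 + 10 + 5 + 1 + 1 + 1 = 2168

2168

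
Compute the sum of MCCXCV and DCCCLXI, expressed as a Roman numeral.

MCCXCV = 1295
DCCCLXI = 861
1295 + 861 = 2156

MMCLVI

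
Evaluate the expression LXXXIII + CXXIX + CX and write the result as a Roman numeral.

LXXXIII = 83, CXXIX = 129, CX = 110
83 + 129 = 212
212 + 110 = 322

CCCXXII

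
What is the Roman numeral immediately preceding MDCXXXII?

MDCXXXII = 1632, so the previous integer is 1632 - 1 = 1631

MDCXXXI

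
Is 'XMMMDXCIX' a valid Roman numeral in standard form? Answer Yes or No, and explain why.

'XMMMDXCIX': Invalid subtractive combination: XM

No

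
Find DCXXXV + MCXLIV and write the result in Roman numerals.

DCXXXV = 635
MCXLIV = 1144
635 + 1144 = 1779

MDCCLXXIX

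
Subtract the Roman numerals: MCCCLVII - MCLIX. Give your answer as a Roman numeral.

MCCCLVII = 1357
MCLIX = 1159
1357 - 1159 = 198

CXCVIII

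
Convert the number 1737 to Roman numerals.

Convert 1737 to Roman numerals:
  1737 contains 1×1000 (M)
  737 contains 1×500 (D)
  237 contains 2×100 (CC)
  37 contains 3×10 (XXX)
  7 contains 1×5 (V)
  2 contains 2×1 (II)

MDCCXXXVII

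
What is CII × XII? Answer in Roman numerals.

CII = 102
XII = 12
102 × 12 = 1224

MCCXXIV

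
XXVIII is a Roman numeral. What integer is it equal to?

XXVIII: X=10, X=10, V=5, I=1, I=1, I=1
10 + 10 + 5 + 1 + 1 + 1 = 28

28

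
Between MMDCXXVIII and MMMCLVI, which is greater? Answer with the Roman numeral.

MMDCXXVIII = 2628
MMMCLVI = 3156
3156 is larger

MMMCLVI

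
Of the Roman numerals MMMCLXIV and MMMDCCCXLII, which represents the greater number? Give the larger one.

MMMCLXIV = 3164
MMMDCCCXLII = 3842
3842 is larger

MMMDCCCXLII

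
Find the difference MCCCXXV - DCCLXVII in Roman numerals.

MCCCXXV = 1325
DCCLXVII = 767
1325 - 767 = 558

DLVIII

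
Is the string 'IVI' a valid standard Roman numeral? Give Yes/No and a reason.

'IVI': I cannot come right after the subtractive pair IV: once I is subtracted in IV, the next symbol must be smaller than I

No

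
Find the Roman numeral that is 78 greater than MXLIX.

MXLIX = 1049
1049 + 78 = 1127

MCXXVII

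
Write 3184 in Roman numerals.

Convert 3184 to Roman numerals:
  3184 contains 3×1000 (MMM)
  184 contains 1×100 (C)
  84 contains 1×50 (L)
  34 contains 3×10 (XXX)
  4 contains 1×4 (IV)

MMMCLXXXIV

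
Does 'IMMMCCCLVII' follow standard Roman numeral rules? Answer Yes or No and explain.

'IMMMCCCLVII': Invalid subtractive combination: IM

No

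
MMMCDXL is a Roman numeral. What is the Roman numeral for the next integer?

MMMCDXL = 3440, so the next integer is 3440 + 1 = 3441

MMMCDXLI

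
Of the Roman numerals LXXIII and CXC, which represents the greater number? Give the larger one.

LXXIII = 73
CXC = 190
190 is larger

CXC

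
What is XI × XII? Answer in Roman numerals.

XI = 11
XII = 12
11 × 12 = 132

CXXXII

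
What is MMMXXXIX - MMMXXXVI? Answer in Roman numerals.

MMMXXXIX = 3039
MMMXXXVI = 3036
3039 - 3036 = 3

III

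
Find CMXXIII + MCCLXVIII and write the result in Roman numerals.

CMXXIII = 923
MCCLXVIII = 1268
923 + 1268 = 2191

MMCXCI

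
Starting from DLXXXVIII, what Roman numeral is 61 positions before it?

DLXXXVIII = 588
588 - 61 = 527

DXXVII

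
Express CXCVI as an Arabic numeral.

CXCVI: C=100, XC=90, V=5, I=1
100 + 90 + 5 + 1 = 196

196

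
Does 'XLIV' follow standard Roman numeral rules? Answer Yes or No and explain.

'XLIV': Check the rules: uses only the symbols I, V, X, L, C, D, M; no symbol is repeated more than three times in a row; V, L and D each appear at most once; the only places a smaller symbol precedes a larger one are the allowed subtractive pairs XL, IV, the symbol right after such a pair (if any) is smaller than the pair's first symbol, and otherwise the values never increase from left to right. Value: XL (40) + IV (4) = 44. So it is a valid standard Roman numeral.

Yes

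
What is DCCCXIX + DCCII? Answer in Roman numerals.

DCCCXIX = 819
DCCII = 702
819 + 702 = 1521

MDXXI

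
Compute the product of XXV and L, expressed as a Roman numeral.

XXV = 25
L = 50
25 × 50 = 1250

MCCL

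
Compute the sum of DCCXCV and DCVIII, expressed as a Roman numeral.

DCCXCV = 795
DCVIII = 608
795 + 608 = 1403

MCDIII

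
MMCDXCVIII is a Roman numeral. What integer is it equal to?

MMCDXCVIII: M=1000, M=1000, CD=400, XC=90, V=5, I=1, I=1, I=1
1000 + 1000 + 400 + 90 + 5 + 1 + 1 + 1 = 2498

2498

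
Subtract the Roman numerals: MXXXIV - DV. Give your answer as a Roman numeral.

MXXXIV = 1034
DV = 505
1034 - 505 = 529

DXXIX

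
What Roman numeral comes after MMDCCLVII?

MMDCCLVII = 2757; next is 2758

MMDCCLVIII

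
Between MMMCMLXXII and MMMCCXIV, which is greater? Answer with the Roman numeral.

MMMCMLXXII = 3972
MMMCCXIV = 3214
3972 is larger

MMMCMLXXII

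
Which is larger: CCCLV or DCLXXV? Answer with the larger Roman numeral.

CCCLV = 355
DCLXXV = 675
675 is larger

DCLXXV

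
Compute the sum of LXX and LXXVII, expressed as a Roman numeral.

LXX = 70
LXXVII = 77
70 + 77 = 147

CXLVII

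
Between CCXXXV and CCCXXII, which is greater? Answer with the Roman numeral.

CCXXXV = 235
CCCXXII = 322
322 is larger

CCCXXII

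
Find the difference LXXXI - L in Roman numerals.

LXXXI = 81
L = 50
81 - 50 = 31

XXXI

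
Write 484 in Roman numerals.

Convert 484 to Roman numerals:
  484 contains 1×400 (CD)
  84 contains 1×50 (L)
  34 contains 3×10 (XXX)
  4 contains 1×4 (IV)

CDLXXXIV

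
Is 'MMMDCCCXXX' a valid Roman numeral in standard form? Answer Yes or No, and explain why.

'MMMDCCCXXX': Check the rules: uses only the symbols I, V, X, L, C, D, M; no symbol is repeated more than three times in a row; V, L and D each appear at most once; no smaller symbol precedes a larger one (values never increase from left to right). Value: M (1000) + M (1000) + M (1000) + D (500) + C (100) + C (100) + C (100) + X (10) + X (10) + X (10) = 3830. So it is a valid standard Roman numeral.

Yes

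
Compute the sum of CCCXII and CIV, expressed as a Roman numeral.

CCCXII = 312
CIV = 104
312 + 104 = 416

CDXVI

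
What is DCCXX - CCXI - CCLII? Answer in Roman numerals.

DCCXX = 720, CCXI = 211, CCLII = 252
720 - 211 = 509
509 - 252 = 257

CCLVII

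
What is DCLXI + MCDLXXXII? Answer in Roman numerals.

DCLXI = 661
MCDLXXXII = 1482
661 + 1482 = 2143

MMCXLIII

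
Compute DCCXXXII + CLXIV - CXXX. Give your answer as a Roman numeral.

DCCXXXII = 732, CLXIV = 164, CXXX = 130
732 + 164 = 896
896 - 130 = 766

DCCLXVI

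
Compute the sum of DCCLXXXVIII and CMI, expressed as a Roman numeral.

DCCLXXXVIII = 788
CMI = 901
788 + 901 = 1689

MDCLXXXIX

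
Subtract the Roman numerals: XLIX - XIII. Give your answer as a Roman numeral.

XLIX = 49
XIII = 13
49 - 13 = 36

XXXVI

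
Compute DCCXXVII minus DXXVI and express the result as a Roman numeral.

DCCXXVII = 727
DXXVI = 526
727 - 526 = 201

CCI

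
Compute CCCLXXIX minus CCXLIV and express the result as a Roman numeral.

CCCLXXIX = 379
CCXLIV = 244
379 - 244 = 135

CXXXV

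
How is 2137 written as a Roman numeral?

Convert 2137 to Roman numerals:
  2137 contains 2×1000 (MM)
  137 contains 1×100 (C)
  37 contains 3×10 (XXX)
  7 contains 1×5 (V)
  2 contains 2×1 (II)

MMCXXXVII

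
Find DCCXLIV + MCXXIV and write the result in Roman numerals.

DCCXLIV = 744
MCXXIV = 1124
744 + 1124 = 1868

MDCCCLXVIII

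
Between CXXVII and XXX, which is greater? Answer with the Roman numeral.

CXXVII = 127
XXX = 30
127 is larger

CXXVII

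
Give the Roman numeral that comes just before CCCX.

CCCX = 310, so the previous integer is 310 - 1 = 309

CCCIX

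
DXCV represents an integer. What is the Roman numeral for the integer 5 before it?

DXCV = 595
595 - 5 = 590

DXC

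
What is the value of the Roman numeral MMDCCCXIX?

MMDCCCXIX: M=1000, M=1000, D=500, C=100, C=100, C=100, X=10, IX=9
1000 + 1000 + 500 + 100 + 100 + 100 + 10 + 9 = 2819

2819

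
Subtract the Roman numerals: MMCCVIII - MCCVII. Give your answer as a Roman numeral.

MMCCVIII = 2208
MCCVII = 1207
2208 - 1207 = 1001

MI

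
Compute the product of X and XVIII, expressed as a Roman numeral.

X = 10
XVIII = 18
10 × 18 = 180

CLXXX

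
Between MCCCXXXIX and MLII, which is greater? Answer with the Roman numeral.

MCCCXXXIX = 1339
MLII = 1052
1339 is larger

MCCCXXXIX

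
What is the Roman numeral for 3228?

Convert 3228 to Roman numerals:
  3228 contains 3×1000 (MMM)
  228 contains 2×100 (CC)
  28 contains 2×10 (XX)
  8 contains 1×5 (V)
  3 contains 3×1 (III)

MMMCCXXVIII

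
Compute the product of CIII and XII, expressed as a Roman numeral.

CIII = 103
XII = 12
103 × 12 = 1236

MCCXXXVI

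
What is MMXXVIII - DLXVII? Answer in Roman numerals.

MMXXVIII = 2028
DLXVII = 567
2028 - 567 = 1461

MCDLXI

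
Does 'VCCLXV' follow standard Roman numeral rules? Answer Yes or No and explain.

'VCCLXV': V should not appear more than once

No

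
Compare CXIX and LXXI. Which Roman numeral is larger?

CXIX = 119
LXXI = 71
119 is larger

CXIX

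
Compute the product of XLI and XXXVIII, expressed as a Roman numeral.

XLI = 41
XXXVIII = 38
41 × 38 = 1558

MDLVIII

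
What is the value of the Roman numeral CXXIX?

CXXIX: C=100, X=10, X=10, IX=9
100 + 10 + 10 + 9 = 129

129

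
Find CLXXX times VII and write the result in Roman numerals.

CLXXX = 180
VII = 7
180 × 7 = 1260

MCCLX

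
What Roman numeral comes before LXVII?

LXVII = 67; previous is 66

LXVI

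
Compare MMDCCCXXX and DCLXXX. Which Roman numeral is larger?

MMDCCCXXX = 2830
DCLXXX = 680
2830 is larger

MMDCCCXXX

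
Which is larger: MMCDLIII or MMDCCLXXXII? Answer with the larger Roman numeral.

MMCDLIII = 2453
MMDCCLXXXII = 2782
2782 is larger

MMDCCLXXXII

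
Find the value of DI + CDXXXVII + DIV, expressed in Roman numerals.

DI = 501, CDXXXVII = 437, DIV = 504
501 + 437 = 938
938 + 504 = 1442

MCDXLII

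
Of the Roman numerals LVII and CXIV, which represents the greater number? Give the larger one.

LVII = 57
CXIV = 114
114 is larger

CXIV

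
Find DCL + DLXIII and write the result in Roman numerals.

DCL = 650
DLXIII = 563
650 + 563 = 1213

MCCXIII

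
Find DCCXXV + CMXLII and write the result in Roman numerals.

DCCXXV = 725
CMXLII = 942
725 + 942 = 1667

MDCLXVII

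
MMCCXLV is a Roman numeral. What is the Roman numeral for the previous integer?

MMCCXLV = 2245; previous is 2244

MMCCXLIV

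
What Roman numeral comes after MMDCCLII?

MMDCCLII = 2752; next is 2753

MMDCCLIII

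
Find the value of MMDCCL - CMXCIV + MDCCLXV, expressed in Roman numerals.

MMDCCL = 2750, CMXCIV = 994, MDCCLXV = 1765
2750 - 994 = 1756
1756 + 1765 = 3521

MMMDXXI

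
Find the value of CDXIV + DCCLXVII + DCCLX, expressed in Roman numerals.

CDXIV = 414, DCCLXVII = 767, DCCLX = 760
414 + 767 = 1181
1181 + 760 = 1941

MCMXLI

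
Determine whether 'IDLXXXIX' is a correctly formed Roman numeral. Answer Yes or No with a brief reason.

'IDLXXXIX': Invalid subtractive combination: ID

No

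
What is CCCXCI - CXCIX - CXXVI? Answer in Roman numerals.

CCCXCI = 391, CXCIX = 199, CXXVI = 126
391 - 199 = 192
192 - 126 = 66

LXVI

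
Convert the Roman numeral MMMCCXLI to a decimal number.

MMMCCXLI: M=1000, M=1000, M=1000, C=100, C=100, XL=40, I=1
1000 + 1000 + 1000 + 100 + 100 + 40 + 1 = 3241

3241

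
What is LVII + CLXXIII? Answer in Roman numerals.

LVII = 57
CLXXIII = 173
57 + 173 = 230

CCXXX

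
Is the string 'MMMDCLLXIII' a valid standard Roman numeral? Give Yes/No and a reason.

'MMMDCLLXIII': L should not appear more than once

No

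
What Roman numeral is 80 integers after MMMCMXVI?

MMMCMXVI = 3916
3916 + 80 = 3996

MMMCMXCVI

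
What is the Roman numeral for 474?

Convert 474 to Roman numerals:
  474 contains 1×400 (CD)
  74 contains 1×50 (L)
  24 contains 2×10 (XX)
  4 contains 1×4 (IV)

CDLXXIV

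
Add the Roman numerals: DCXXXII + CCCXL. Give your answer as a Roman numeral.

DCXXXII = 632
CCCXL = 340
632 + 340 = 972

CMLXXII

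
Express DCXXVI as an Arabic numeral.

DCXXVI: D=500, C=100, X=10, X=10, V=5, I=1
500 + 100 + 10 + 10 + 5 + 1 = 626

626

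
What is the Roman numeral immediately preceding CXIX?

CXIX = 119, so the previous integer is 119 - 1 = 118

CXVIII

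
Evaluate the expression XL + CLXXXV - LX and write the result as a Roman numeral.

XL = 40, CLXXXV = 185, LX = 60
40 + 185 = 225
225 - 60 = 165

CLXV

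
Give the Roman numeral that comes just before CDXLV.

CDXLV = 445, so the previous integer is 445 - 1 = 444

CDXLIV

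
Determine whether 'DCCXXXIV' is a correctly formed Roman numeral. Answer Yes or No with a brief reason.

'DCCXXXIV': Check the rules: uses only the symbols I, V, X, L, C, D, M; no symbol is repeated more than three times in a row; V, L and D each appear at most once; the only place a smaller symbol precedes a larger one is the allowed subtractive pair IV, the symbol right after such a pair (if any) is smaller than the pair's first symbol, and otherwise the values never increase from left to right. Value: D (500) + C (100) + C (100) + X (10) + X (10) + X (10) + IV (4) = 734. So it is a valid standard Roman numeral.

Yes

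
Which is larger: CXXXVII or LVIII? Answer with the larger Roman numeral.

CXXXVII = 137
LVIII = 58
137 is larger

CXXXVII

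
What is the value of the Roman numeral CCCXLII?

CCCXLII: C=100, C=100, C=100, XL=40, I=1, I=1
100 + 100 + 100 + 40 + 1 + 1 = 342

342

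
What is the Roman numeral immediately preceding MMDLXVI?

MMDLXVI = 2566, so the previous integer is 2566 - 1 = 2565

MMDLXV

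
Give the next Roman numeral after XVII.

XVII = 17; next is 18

XVIII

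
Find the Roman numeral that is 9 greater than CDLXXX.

CDLXXX = 480
480 + 9 = 489

CDLXXXIX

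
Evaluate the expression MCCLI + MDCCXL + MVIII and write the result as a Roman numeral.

MCCLI = 1251, MDCCXL = 1740, MVIII = 1008
1251 + 1740 = 2991
2991 + 1008 = 3999

MMMCMXCIX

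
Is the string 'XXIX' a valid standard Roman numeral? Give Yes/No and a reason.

'XXIX': Check the rules: uses only the symbols I, V, X, L, C, D, M; no symbol is repeated more than three times in a row; V, L and D each appear at most once; the only place a smaller symbol precedes a larger one is the allowed subtractive pair IX, the symbol right after such a pair (if any) is smaller than the pair's first symbol, and otherwise the values never increase from left to right. Value: X (10) + X (10) + IX (9) = 29. So it is a valid standard Roman numeral.

Yes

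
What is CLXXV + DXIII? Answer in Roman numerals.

CLXXV = 175
DXIII = 513
175 + 513 = 688

DCLXXXVIII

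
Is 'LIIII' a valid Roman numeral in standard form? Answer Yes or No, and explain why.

'LIIII': More than 3 consecutive I's

No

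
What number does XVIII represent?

XVIII: X=10, V=5, I=1, I=1, I=1
10 + 5 + 1 + 1 + 1 = 18

18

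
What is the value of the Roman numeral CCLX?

CCLX: C=100, C=100, L=50, X=10
100 + 100 + 50 + 10 = 260

260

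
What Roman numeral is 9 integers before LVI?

LVI = 56
56 - 9 = 47

XLVII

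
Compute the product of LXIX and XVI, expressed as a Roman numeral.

LXIX = 69
XVI = 16
69 × 16 = 1104

MCIV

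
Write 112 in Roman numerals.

Convert 112 to Roman numerals:
  112 contains 1×100 (C)
  12 contains 1×10 (X)
  2 contains 2×1 (II)

CXII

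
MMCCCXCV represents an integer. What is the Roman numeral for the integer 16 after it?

MMCCCXCV = 2395
2395 + 16 = 2411

MMCDXI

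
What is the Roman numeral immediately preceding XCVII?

XCVII = 97, so the previous integer is 97 - 1 = 96

XCVI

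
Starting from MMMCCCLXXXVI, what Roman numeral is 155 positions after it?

MMMCCCLXXXVI = 3386
3386 + 155 = 3541

MMMDXLI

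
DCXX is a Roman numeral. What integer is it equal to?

DCXX: D=500, C=100, X=10, X=10
500 + 100 + 10 + 10 = 620

620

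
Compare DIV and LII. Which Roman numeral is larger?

DIV = 504
LII = 52
504 is larger

DIV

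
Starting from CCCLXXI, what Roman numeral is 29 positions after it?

CCCLXXI = 371
371 + 29 = 400

CD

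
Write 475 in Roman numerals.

Convert 475 to Roman numerals:
  475 contains 1×400 (CD)
  75 contains 1×50 (L)
  25 contains 2×10 (XX)
  5 contains 1×5 (V)

CDLXXV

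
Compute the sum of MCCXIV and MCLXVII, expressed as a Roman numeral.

MCCXIV = 1214
MCLXVII = 1167
1214 + 1167 = 2381

MMCCCLXXXI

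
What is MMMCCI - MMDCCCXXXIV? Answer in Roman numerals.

MMMCCI = 3201
MMDCCCXXXIV = 2834
3201 - 2834 = 367

CCCLXVII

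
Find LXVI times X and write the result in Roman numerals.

LXVI = 66
X = 10
66 × 10 = 660

DCLX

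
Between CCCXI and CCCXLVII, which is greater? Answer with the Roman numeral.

CCCXI = 311
CCCXLVII = 347
347 is larger

CCCXLVII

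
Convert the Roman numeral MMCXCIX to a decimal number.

MMCXCIX: M=1000, M=1000, C=100, XC=90, IX=9
1000 + 1000 + 100 + 90 + 9 = 2199

2199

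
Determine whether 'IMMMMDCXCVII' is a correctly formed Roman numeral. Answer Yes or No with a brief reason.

'IMMMMDCXCVII': More than 3 consecutive M's

No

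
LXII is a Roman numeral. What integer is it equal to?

LXII: L=50, X=10, I=1, I=1
50 + 10 + 1 + 1 = 62

62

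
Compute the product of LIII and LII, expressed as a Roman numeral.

LIII = 53
LII = 52
53 × 52 = 2756

MMDCCLVI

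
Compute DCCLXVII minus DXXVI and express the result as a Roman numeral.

DCCLXVII = 767
DXXVI = 526
767 - 526 = 241

CCXLI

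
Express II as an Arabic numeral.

II: I=1, I=1
1 + 1 = 2

2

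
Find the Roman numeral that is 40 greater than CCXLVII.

CCXLVII = 247
247 + 40 = 287

CCLXXXVII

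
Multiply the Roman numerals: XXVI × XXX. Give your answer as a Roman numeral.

XXVI = 26
XXX = 30
26 × 30 = 780

DCCLXXX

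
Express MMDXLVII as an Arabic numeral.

MMDXLVII: M=1000, M=1000, D=500, XL=40, V=5, I=1, I=1
1000 + 1000 + 500 + 40 + 5 + 1 + 1 = 2547

2547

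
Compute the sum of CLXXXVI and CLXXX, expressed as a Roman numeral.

CLXXXVI = 186
CLXXX = 180
186 + 180 = 366

CCCLXVI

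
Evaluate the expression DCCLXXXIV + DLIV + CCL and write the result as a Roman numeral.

DCCLXXXIV = 784, DLIV = 554, CCL = 250
784 + 554 = 1338
1338 + 250 = 1588

MDLXXXVIII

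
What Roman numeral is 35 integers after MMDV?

MMDV = 2505
2505 + 35 = 2540

MMDXL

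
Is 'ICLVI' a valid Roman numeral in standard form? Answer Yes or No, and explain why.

'ICLVI': Invalid subtractive combination: IC

No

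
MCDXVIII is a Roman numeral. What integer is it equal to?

MCDXVIII: M=1000, CD=400, X=10, V=5, I=1, I=1, I=1
1000 + 400 + 10 + 5 + 1 + 1 + 1 = 1418

1418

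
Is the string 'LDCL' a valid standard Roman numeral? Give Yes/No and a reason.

'LDCL': L should not appear more than once

No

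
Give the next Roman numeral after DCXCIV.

DCXCIV = 694, so the next integer is 694 + 1 = 695

DCXCV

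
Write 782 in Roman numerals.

Convert 782 to Roman numerals:
  782 contains 1×500 (D)
  282 contains 2×100 (CC)
  82 contains 1×50 (L)
  32 contains 3×10 (XXX)
  2 contains 2×1 (II)

DCCLXXXII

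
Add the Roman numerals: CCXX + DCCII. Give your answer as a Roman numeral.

CCXX = 220
DCCII = 702
220 + 702 = 922

CMXXII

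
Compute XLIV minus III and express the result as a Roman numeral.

XLIV = 44
III = 3
44 - 3 = 41

XLI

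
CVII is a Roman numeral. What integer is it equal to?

CVII: C=100, V=5, I=1, I=1
100 + 5 + 1 + 1 = 107

107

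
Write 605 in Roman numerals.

Convert 605 to Roman numerals:
  605 contains 1×500 (D)
  105 contains 1×100 (C)
  5 contains 1×5 (V)

DCV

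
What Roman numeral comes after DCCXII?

DCCXII = 712; next is 713

DCCXIII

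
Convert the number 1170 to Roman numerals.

Convert 1170 to Roman numerals:
  1170 contains 1×1000 (M)
  170 contains 1×100 (C)
  70 contains 1×50 (L)
  20 contains 2×10 (XX)

MCLXX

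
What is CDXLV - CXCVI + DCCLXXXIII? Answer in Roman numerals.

CDXLV = 445, CXCVI = 196, DCCLXXXIII = 783
445 - 196 = 249
249 + 783 = 1032

MXXXII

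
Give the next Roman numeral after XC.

XC = 90; next is 91

XCI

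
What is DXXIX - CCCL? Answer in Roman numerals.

DXXIX = 529
CCCL = 350
529 - 350 = 179

CLXXIX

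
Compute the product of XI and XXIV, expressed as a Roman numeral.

XI = 11
XXIV = 24
11 × 24 = 264

CCLXIV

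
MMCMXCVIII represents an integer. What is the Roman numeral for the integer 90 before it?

MMCMXCVIII = 2998
2998 - 90 = 2908

MMCMVIII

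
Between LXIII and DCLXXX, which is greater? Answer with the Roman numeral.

LXIII = 63
DCLXXX = 680
680 is larger

DCLXXX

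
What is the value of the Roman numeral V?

V: V=5

5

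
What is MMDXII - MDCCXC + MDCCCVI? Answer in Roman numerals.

MMDXII = 2512, MDCCXC = 1790, MDCCCVI = 1806
2512 - 1790 = 722
722 + 1806 = 2528

MMDXXVIII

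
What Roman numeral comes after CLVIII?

CLVIII = 158; next is 159

CLIX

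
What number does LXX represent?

LXX: L=50, X=10, X=10
50 + 10 + 10 = 70

70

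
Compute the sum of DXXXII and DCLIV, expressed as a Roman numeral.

DXXXII = 532
DCLIV = 654
532 + 654 = 1186

MCLXXXVI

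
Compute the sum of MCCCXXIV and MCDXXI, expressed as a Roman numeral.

MCCCXXIV = 1324
MCDXXI = 1421
1324 + 1421 = 2745

MMDCCXLV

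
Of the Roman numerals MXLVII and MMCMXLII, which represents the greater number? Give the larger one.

MXLVII = 1047
MMCMXLII = 2942
2942 is larger

MMCMXLII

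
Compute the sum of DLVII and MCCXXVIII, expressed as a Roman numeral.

DLVII = 557
MCCXXVIII = 1228
557 + 1228 = 1785

MDCCLXXXV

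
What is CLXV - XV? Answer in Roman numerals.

CLXV = 165
XV = 15
165 - 15 = 150

CL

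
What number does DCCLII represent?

DCCLII: D=500, C=100, C=100, L=50, I=1, I=1
500 + 100 + 100 + 50 + 1 + 1 = 752

752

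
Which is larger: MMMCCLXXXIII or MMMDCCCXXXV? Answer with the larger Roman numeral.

MMMCCLXXXIII = 3283
MMMDCCCXXXV = 3835
3835 is larger

MMMDCCCXXXV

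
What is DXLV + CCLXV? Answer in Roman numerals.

DXLV = 545
CCLXV = 265
545 + 265 = 810

DCCCX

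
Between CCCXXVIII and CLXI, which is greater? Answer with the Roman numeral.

CCCXXVIII = 328
CLXI = 161
328 is larger

CCCXXVIII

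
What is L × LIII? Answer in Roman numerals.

L = 50
LIII = 53
50 × 53 = 2650

MMDCL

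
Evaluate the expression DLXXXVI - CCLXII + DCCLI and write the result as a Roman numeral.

DLXXXVI = 586, CCLXII = 262, DCCLI = 751
586 - 262 = 324
324 + 751 = 1075

MLXXV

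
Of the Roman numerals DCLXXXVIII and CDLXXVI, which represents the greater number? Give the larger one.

DCLXXXVIII = 688
CDLXXVI = 476
688 is larger

DCLXXXVIII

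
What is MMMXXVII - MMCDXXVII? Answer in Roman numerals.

MMMXXVII = 3027
MMCDXXVII = 2427
3027 - 2427 = 600

DC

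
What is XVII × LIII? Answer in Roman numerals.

XVII = 17
LIII = 53
17 × 53 = 901

CMI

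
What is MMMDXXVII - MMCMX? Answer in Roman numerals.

MMMDXXVII = 3527
MMCMX = 2910
3527 - 2910 = 617

DCXVII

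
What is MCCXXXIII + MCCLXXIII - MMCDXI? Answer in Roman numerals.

MCCXXXIII = 1233, MCCLXXIII = 1273, MMCDXI = 2411
1233 + 1273 = 2506
2506 - 2411 = 95

XCV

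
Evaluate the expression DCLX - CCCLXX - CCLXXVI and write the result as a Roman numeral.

DCLX = 660, CCCLXX = 370, CCLXXVI = 276
660 - 370 = 290
290 - 276 = 14

XIV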